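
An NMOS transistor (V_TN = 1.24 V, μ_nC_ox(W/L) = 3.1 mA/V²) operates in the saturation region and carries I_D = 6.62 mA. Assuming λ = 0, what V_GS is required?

V_GS = 3.31 V

In saturation I_D = ½ k_n (V_GS − V_TN)², so V_GS − V_TN = √(2 I_D / k_n) = √(2 × 6.62 / 3.1) = 2.07 V.
V_GS = 1.24 + 2.07 = 3.31 V.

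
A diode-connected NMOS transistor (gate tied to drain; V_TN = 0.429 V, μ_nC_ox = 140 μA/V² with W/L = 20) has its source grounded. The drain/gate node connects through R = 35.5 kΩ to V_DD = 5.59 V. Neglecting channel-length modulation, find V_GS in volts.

V_GS = 0.741 V

With gate tied to drain, V_GS = V_DS ≥ V_GS − V_TN, so the device is in saturation.
k_n = μ_nC_ox · (W/L) = 2.8 mA/V².
KCL at the drain: ½ k_n (V_GS − V_TN)² = (V_DD − V_GS)/R.
Let x = V_GS − 0.429. Then 49.7 x² + x − 5.161 = 0, giving x = 0.312 V (positive root), so V_GS = 0.741 V.
I_D = (V_DD − V_GS)/R = (5.59 − 0.741) / 35.5 = 0.137 mA.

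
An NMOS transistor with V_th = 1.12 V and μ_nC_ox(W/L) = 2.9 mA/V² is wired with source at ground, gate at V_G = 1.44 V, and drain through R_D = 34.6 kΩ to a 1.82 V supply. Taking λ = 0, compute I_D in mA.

V_GS = V_G = 1.44 V, so V_ov = 1.44 − 1.12 = 0.32 V.
Assume saturation: I_D = ½ k_n V_ov² = 0.5 × 2.9 × 0.32² = 0.148 mA, giving V_DS = V_DD − I_D R_D = 1.82 − 0.148 × 34.6 = -3.32 V.
But -3.32 V < V_ov = 0.32 V, so the device is actually in triode.
In triode I_D = k_n[V_ov V_DS − ½ V_DS²] and I_D = (V_DD − V_DS)/R_D. Equating: 50.2 V_DS² − 33.11 V_DS + 1.82 = 0, giving V_DS = 0.0605 V (the root below V_ov).
I_D = (1.82 − 0.0605) / 34.6 = 0.0509 mA.

I_D = 0.0509 mA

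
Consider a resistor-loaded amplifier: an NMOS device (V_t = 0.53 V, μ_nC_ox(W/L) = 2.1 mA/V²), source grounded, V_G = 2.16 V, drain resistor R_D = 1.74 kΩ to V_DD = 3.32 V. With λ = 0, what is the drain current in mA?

V_GS = V_G = 2.16 V, so V_ov = 2.16 − 0.53 = 1.63 V.
Assume saturation: I_D = ½ k_n V_ov² = 0.5 × 2.1 × 1.63² = 2.79 mA, giving V_DS = V_DD − I_D R_D = 3.32 − 2.79 × 1.74 = -1.53 V.
But -1.53 V < V_ov = 1.63 V, so the device is actually in triode.
In triode I_D = k_n[V_ov V_DS − ½ V_DS²] and I_D = (V_DD − V_DS)/R_D. Equating: 1.83 V_DS² − 6.956 V_DS + 3.32 = 0, giving V_DS = 0.56 V (the root below V_ov).
I_D = (3.32 − 0.56) / 1.74 = 1.59 mA.

I_D = 1.59 mA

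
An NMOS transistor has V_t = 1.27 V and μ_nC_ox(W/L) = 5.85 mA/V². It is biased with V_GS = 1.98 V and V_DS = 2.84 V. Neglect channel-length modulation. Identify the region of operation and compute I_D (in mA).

V_ov = V_GS − V_t = 1.98 − 1.27 = 0.71 V.
Since V_DS = 2.84 V ≥ V_ov = 0.71 V, the device is in saturation.
I_D = ½ k_n V_ov² = 0.5 × 5.85 × 0.71² = 1.47 mA.

Saturation; I_D = 1.47 mA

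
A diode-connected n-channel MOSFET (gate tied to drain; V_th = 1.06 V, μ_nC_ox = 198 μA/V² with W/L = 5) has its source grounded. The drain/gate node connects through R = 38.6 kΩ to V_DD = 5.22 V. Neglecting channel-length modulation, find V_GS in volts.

V_GS = 1.50 V

With gate tied to drain, V_GS = V_DS ≥ V_GS − V_th, so the device is in saturation.
k_n = μ_nC_ox · (W/L) = 0.99 mA/V².
KCL at the drain: ½ k_n (V_GS − V_th)² = (V_DD − V_GS)/R.
Let x = V_GS − 1.06. Then 19.1 x² + x − 4.16 = 0, giving x = 0.441 V (positive root), so V_GS = 1.5 V.
I_D = (V_DD − V_GS)/R = (5.22 − 1.5) / 38.6 = 0.0963 mA.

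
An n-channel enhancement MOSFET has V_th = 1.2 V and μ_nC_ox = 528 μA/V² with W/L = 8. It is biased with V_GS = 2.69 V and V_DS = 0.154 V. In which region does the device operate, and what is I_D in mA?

Triode; I_D = 0.919 mA

k_n = μ_nC_ox · (W/L) = 4.224 mA/V².
V_ov = V_GS − V_th = 2.69 − 1.2 = 1.49 V.
Since V_DS = 0.154 V < V_ov = 1.49 V, the device is in the triode region.
I_D = k_n [V_ov · V_DS − ½ V_DS²] = 4.224 × [1.49 × 0.154 − 0.5 × 0.154²] = 0.919 mA.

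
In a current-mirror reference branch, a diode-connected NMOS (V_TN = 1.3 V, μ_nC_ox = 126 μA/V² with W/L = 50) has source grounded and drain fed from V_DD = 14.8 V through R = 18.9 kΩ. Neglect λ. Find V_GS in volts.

With gate tied to drain, V_GS = V_DS ≥ V_GS − V_TN, so the device is in saturation.
k_n = μ_nC_ox · (W/L) = 6.3 mA/V².
KCL at the drain: ½ k_n (V_GS − V_TN)² = (V_DD − V_GS)/R.
Let x = V_GS − 1.3. Then 59.5 x² + x − 13.5 = 0, giving x = 0.468 V (positive root), so V_GS = 1.77 V.
I_D = (V_DD − V_GS)/R = (14.8 − 1.77) / 18.9 = 0.69 mA.

V_GS = 1.77 V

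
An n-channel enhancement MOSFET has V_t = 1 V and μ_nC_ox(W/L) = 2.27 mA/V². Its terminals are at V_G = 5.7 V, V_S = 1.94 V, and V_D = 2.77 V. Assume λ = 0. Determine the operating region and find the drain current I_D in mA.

V_GS = V_G − V_S = 5.7 − 1.94 = 3.76 V; V_DS = V_D − V_S = 2.77 − 1.94 = 0.83 V.
V_ov = V_GS − V_t = 3.76 − 1 = 2.76 V.
Since V_DS = 0.83 V < V_ov = 2.76 V, the device is in the triode region.
I_D = k_n [V_ov · V_DS − ½ V_DS²] = 2.27 × [2.76 × 0.83 − 0.5 × 0.83²] = 4.42 mA.

Triode; I_D = 4.42 mA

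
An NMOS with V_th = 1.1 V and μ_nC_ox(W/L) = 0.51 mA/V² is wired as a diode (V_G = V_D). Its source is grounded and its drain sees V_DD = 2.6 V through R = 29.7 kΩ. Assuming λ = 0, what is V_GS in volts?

V_GS = 1.48 V

With gate tied to drain, V_GS = V_DS ≥ V_GS − V_th, so the device is in saturation.
KCL at the drain: ½ k_n (V_GS − V_th)² = (V_DD − V_GS)/R.
Let x = V_GS − 1.1. Then 7.57 x² + x − 1.5 = 0, giving x = 0.384 V (positive root), so V_GS = 1.48 V.
I_D = (V_DD − V_GS)/R = (2.6 − 1.48) / 29.7 = 0.0376 mA.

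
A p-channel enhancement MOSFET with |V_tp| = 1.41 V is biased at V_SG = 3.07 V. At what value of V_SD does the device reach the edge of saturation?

V_SD,sat = 1.66 V

The boundary between triode and saturation is V_SD = V_SG − |V_tp| = V_ov.
V_ov = 3.07 − 1.41 = 1.66 V.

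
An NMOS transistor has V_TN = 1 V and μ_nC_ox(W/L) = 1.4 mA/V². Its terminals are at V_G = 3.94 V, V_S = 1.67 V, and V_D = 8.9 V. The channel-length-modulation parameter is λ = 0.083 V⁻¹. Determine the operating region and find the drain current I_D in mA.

Saturation; I_D = 1.81 mA

V_GS = V_G − V_S = 3.94 − 1.67 = 2.27 V; V_DS = V_D − V_S = 8.9 − 1.67 = 7.23 V.
V_ov = V_GS − V_TN = 2.27 − 1 = 1.27 V.
Since V_DS = 7.23 V ≥ V_ov = 1.27 V, the device is in saturation.
I_D = ½ k_n V_ov² (1 + λ V_DS) = 0.5 × 1.4 × 1.27² × (1 + 0.083 × 7.23) = 1.81 mA.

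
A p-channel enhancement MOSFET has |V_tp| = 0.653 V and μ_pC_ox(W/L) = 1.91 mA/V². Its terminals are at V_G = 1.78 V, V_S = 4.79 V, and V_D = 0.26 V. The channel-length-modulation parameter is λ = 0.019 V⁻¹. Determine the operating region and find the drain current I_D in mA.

Saturation; I_D = 5.76 mA

V_SG = V_S − V_G = 4.79 − 1.78 = 3.01 V; V_SD = V_S − V_D = 4.79 − 0.26 = 4.53 V.
V_ov = V_SG − |V_tp| = 3.01 − 0.653 = 2.36 V.
Since V_SD = 4.53 V ≥ V_ov = 2.36 V, the device is in saturation.
I_D = ½ k_p V_ov² (1 + λ V_SD) = 0.5 × 1.91 × 2.36² × (1 + 0.019 × 4.53) = 5.76 mA.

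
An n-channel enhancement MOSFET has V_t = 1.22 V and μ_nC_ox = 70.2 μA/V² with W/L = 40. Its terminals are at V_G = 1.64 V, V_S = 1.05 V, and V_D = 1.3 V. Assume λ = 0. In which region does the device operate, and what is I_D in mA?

Cutoff; I_D = 0 mA

V_GS = V_G − V_S = 1.64 − 1.05 = 0.59 V; V_DS = V_D − V_S = 1.3 − 1.05 = 0.25 V.
V_GS = 0.59 V < V_t = 1.22 V, so the transistor is in cutoff.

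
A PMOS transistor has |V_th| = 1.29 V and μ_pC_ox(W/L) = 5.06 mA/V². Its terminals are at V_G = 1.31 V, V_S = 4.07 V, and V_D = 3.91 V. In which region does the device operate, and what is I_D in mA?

Triode; I_D = 1.13 mA

V_SG = V_S − V_G = 4.07 − 1.31 = 2.76 V; V_SD = V_S − V_D = 4.07 − 3.91 = 0.16 V.
V_ov = V_SG − |V_th| = 2.76 − 1.29 = 1.47 V.
Since V_SD = 0.16 V < V_ov = 1.47 V, the device is in the triode region.
I_D = k_p [V_ov · V_SD − ½ V_SD²] = 5.06 × [1.47 × 0.16 − 0.5 × 0.16²] = 1.13 mA.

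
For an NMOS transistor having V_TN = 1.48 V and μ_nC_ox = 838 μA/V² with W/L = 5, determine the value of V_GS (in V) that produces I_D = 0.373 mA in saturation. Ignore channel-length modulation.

k_n = μ_nC_ox · (W/L) = 4.19 mA/V².
In saturation I_D = ½ k_n (V_GS − V_TN)², so V_GS − V_TN = √(2 I_D / k_n) = √(2 × 0.373 / 4.19) = 0.422 V.
V_GS = 1.48 + 0.422 = 1.9 V.

V_GS = 1.90 V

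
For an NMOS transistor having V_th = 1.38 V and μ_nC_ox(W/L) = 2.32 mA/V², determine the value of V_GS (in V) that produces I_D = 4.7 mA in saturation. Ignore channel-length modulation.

In saturation I_D = ½ k_n (V_GS − V_th)², so V_GS − V_th = √(2 I_D / k_n) = √(2 × 4.7 / 2.32) = 2.01 V.
V_GS = 1.38 + 2.01 = 3.39 V.

V_GS = 3.39 V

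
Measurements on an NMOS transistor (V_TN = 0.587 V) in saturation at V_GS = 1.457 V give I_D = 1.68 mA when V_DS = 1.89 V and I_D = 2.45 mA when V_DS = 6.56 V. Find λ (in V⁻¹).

With V_GS fixed, I_D ∝ (1 + λ V_DS) in saturation, so I_D2/I_D1 = (1 + λ V_DS2)/(1 + λ V_DS1).
2.45/1.68 = 1.458 = (1 + 6.56 λ)/(1 + 1.89 λ).
Solving: λ (I_D1 V_DS2 − I_D2 V_DS1) = I_D2 − I_D1, so λ = (2.45 − 1.68) / (1.68 × 6.56 − 2.45 × 1.89) = 0.77 / 6.39 = 0.12 V⁻¹.

λ = 0.120 V⁻¹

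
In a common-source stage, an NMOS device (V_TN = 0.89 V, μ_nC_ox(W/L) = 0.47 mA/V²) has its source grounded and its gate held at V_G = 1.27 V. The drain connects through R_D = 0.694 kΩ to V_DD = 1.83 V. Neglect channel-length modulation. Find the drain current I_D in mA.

I_D = 0.0339 mA

V_GS = V_G = 1.27 V, so V_ov = 1.27 − 0.89 = 0.38 V.
Assume saturation: I_D = ½ k_n V_ov² = 0.5 × 0.47 × 0.38² = 0.0339 mA, giving V_DS = V_DD − I_D R_D = 1.83 − 0.0339 × 0.694 = 1.81 V.
V_DS = 1.81 V ≥ V_ov = 0.38 V, confirming saturation.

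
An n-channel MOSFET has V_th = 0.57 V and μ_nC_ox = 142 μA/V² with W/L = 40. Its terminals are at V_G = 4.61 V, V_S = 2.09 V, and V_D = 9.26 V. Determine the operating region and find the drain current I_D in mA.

V_GS = V_G − V_S = 4.61 − 2.09 = 2.52 V; V_DS = V_D − V_S = 9.26 − 2.09 = 7.17 V.
k_n = μ_nC_ox · (W/L) = 5.68 mA/V².
V_ov = V_GS − V_th = 2.52 − 0.57 = 1.95 V.
Since V_DS = 7.17 V ≥ V_ov = 1.95 V, the device is in saturation.
I_D = ½ k_n V_ov² = 0.5 × 5.68 × 1.95² = 10.8 mA.

Saturation; I_D = 10.8 mA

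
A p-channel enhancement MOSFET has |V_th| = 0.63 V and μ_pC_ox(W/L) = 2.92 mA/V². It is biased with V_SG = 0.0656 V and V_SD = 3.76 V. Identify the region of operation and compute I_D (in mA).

V_SG = 0.0656 V < |V_th| = 0.63 V, so the transistor is in cutoff.

Cutoff; I_D = 0 mA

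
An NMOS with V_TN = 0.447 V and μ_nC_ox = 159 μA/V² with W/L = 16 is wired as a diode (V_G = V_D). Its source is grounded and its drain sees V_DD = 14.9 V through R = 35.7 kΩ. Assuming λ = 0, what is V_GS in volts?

V_GS = 1.00 V

With gate tied to drain, V_GS = V_DS ≥ V_GS − V_TN, so the device is in saturation.
k_n = μ_nC_ox · (W/L) = 2.544 mA/V².
KCL at the drain: ½ k_n (V_GS − V_TN)² = (V_DD − V_GS)/R.
Let x = V_GS − 0.447. Then 45.4 x² + x − 14.45 = 0, giving x = 0.553 V (positive root), so V_GS = 1 V.
I_D = (V_DD − V_GS)/R = (14.9 − 1) / 35.7 = 0.389 mA.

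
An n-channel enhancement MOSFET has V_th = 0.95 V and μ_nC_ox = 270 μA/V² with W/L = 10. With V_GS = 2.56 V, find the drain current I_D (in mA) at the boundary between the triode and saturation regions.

At the boundary V_DS = V_ov = V_GS − V_th = 2.56 − 0.95 = 1.61 V.
k_n = μ_nC_ox · (W/L) = 2.7 mA/V².
I_D = ½ k_n V_ov² = 0.5 × 2.7 × 1.61² = 3.5 mA.

I_D = 3.50 mA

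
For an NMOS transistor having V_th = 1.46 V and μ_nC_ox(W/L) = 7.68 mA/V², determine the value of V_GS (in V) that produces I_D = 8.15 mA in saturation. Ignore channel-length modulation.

V_GS = 2.92 V

In saturation I_D = ½ k_n (V_GS − V_th)², so V_GS − V_th = √(2 I_D / k_n) = √(2 × 8.15 / 7.68) = 1.46 V.
V_GS = 1.46 + 1.46 = 2.92 V.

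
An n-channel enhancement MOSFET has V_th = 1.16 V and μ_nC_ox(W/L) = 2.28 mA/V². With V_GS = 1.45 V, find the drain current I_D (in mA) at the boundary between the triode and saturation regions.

I_D = 0.0959 mA

At the boundary V_DS = V_ov = V_GS − V_th = 1.45 − 1.16 = 0.29 V.
I_D = ½ k_n V_ov² = 0.5 × 2.28 × 0.29² = 0.0959 mA.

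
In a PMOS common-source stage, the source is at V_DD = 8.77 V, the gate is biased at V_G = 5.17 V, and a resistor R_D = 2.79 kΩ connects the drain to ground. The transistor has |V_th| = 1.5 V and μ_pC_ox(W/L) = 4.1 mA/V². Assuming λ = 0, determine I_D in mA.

I_D = 3.01 mA

V_SG = V_DD − V_G = 8.77 − 5.17 = 3.6 V, so V_ov = 3.6 − 1.5 = 2.1 V.
Assume saturation: I_D = ½ k_p V_ov² = 0.5 × 4.1 × 2.1² = 9.04 mA, giving V_SD = V_DD − I_D R_D = 8.77 − 9.04 × 2.79 = -16.5 V.
But -16.5 V < V_ov = 2.1 V, so the device is actually in triode.
In triode I_D = k_p[V_ov V_SD − ½ V_SD²] and I_D = (V_DD − V_SD)/R_D. Equating: 5.72 V_SD² − 25.02 V_SD + 8.77 = 0, giving V_SD = 0.384 V (the root below V_ov).
I_D = (8.77 − 0.384) / 2.79 = 3.01 mA.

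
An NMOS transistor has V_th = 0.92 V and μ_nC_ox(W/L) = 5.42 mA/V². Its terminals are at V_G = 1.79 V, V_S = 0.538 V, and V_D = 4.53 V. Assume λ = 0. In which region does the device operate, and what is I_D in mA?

Saturation; I_D = 0.299 mA

V_GS = V_G − V_S = 1.79 − 0.538 = 1.25 V; V_DS = V_D − V_S = 4.53 − 0.538 = 3.99 V.
V_ov = V_GS − V_th = 1.25 − 0.92 = 0.332 V.
Since V_DS = 3.99 V ≥ V_ov = 0.332 V, the device is in saturation.
I_D = ½ k_n V_ov² = 0.5 × 5.42 × 0.332² = 0.299 mA.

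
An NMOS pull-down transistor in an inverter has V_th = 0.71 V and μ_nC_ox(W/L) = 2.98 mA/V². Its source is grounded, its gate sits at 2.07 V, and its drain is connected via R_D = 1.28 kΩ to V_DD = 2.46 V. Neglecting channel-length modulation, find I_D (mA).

V_GS = V_G = 2.07 V, so V_ov = 2.07 − 0.71 = 1.36 V.
Assume saturation: I_D = ½ k_n V_ov² = 0.5 × 2.98 × 1.36² = 2.76 mA, giving V_DS = V_DD − I_D R_D = 2.46 − 2.76 × 1.28 = -1.07 V.
But -1.07 V < V_ov = 1.36 V, so the device is actually in triode.
In triode I_D = k_n[V_ov V_DS − ½ V_DS²] and I_D = (V_DD − V_DS)/R_D. Equating: 1.91 V_DS² − 6.188 V_DS + 2.46 = 0, giving V_DS = 0.464 V (the root below V_ov).
I_D = (2.46 − 0.464) / 1.28 = 1.56 mA.

I_D = 1.56 mA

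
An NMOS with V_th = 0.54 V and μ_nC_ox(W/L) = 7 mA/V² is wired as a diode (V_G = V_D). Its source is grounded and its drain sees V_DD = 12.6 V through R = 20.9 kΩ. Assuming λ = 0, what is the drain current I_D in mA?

I_D = 0.558 mA

With gate tied to drain, V_GS = V_DS ≥ V_GS − V_th, so the device is in saturation.
KCL at the drain: ½ k_n (V_GS − V_th)² = (V_DD − V_GS)/R.
Let x = V_GS − 0.54. Then 73.1 x² + x − 12.06 = 0, giving x = 0.399 V (positive root), so V_GS = 0.939 V.
I_D = (V_DD − V_GS)/R = (12.6 − 0.939) / 20.9 = 0.558 mA.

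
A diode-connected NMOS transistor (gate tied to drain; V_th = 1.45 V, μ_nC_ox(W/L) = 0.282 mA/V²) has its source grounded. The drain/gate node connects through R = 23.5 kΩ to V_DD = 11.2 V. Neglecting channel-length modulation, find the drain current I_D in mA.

I_D = 0.348 mA

With gate tied to drain, V_GS = V_DS ≥ V_GS − V_th, so the device is in saturation.
KCL at the drain: ½ k_n (V_GS − V_th)² = (V_DD − V_GS)/R.
Let x = V_GS − 1.45. Then 3.31 x² + x − 9.75 = 0, giving x = 1.57 V (positive root), so V_GS = 3.02 V.
I_D = (V_DD − V_GS)/R = (11.2 − 3.02) / 23.5 = 0.348 mA.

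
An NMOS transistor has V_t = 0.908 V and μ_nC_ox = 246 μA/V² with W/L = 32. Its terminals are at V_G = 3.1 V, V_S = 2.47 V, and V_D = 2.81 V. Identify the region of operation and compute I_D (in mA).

V_GS = V_G − V_S = 3.1 − 2.47 = 0.63 V; V_DS = V_D − V_S = 2.81 − 2.47 = 0.34 V.
V_GS = 0.63 V < V_t = 0.908 V, so the transistor is in cutoff.

Cutoff; I_D = 0 mA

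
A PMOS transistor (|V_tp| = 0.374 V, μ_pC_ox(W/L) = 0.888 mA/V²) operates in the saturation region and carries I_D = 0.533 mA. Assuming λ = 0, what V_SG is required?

V_SG = 1.47 V

In saturation I_D = ½ k_p (V_SG − |V_tp|)², so V_SG − |V_tp| = √(2 I_D / k_p) = √(2 × 0.533 / 0.888) = 1.1 V.
V_SG = 0.374 + 1.1 = 1.47 V.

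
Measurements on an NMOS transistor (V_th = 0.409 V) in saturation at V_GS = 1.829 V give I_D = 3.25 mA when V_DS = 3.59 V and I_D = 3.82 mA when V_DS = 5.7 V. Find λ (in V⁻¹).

With V_GS fixed, I_D ∝ (1 + λ V_DS) in saturation, so I_D2/I_D1 = (1 + λ V_DS2)/(1 + λ V_DS1).
3.82/3.25 = 1.175 = (1 + 5.7 λ)/(1 + 3.59 λ).
Solving: λ (I_D1 V_DS2 − I_D2 V_DS1) = I_D2 − I_D1, so λ = (3.82 − 3.25) / (3.25 × 5.7 − 3.82 × 3.59) = 0.57 / 4.81 = 0.118 V⁻¹.

λ = 0.118 V⁻¹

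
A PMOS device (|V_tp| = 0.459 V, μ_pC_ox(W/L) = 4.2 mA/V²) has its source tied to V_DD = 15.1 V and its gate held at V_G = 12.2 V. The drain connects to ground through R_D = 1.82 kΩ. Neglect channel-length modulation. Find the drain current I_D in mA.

V_SG = V_DD − V_G = 15.1 − 12.2 = 2.9 V, so V_ov = 2.9 − 0.459 = 2.44 V.
Assume saturation: I_D = ½ k_p V_ov² = 0.5 × 4.2 × 2.44² = 12.5 mA, giving V_SD = V_DD − I_D R_D = 15.1 − 12.5 × 1.82 = -7.67 V.
But -7.67 V < V_ov = 2.44 V, so the device is actually in triode.
In triode I_D = k_p[V_ov V_SD − ½ V_SD²] and I_D = (V_DD − V_SD)/R_D. Equating: 3.82 V_SD² − 19.66 V_SD + 15.1 = 0, giving V_SD = 0.94 V (the root below V_ov).
I_D = (15.1 − 0.94) / 1.82 = 7.78 mA.

I_D = 7.78 mA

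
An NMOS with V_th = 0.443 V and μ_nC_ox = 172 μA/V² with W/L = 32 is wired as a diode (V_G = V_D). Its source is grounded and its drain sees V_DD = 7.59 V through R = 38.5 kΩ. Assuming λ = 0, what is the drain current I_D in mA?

With gate tied to drain, V_GS = V_DS ≥ V_GS − V_th, so the device is in saturation.
k_n = μ_nC_ox · (W/L) = 5.504 mA/V².
KCL at the drain: ½ k_n (V_GS − V_th)² = (V_DD − V_GS)/R.
Let x = V_GS − 0.443. Then 106 x² + x − 7.147 = 0, giving x = 0.255 V (positive root), so V_GS = 0.698 V.
I_D = (V_DD − V_GS)/R = (7.59 − 0.698) / 38.5 = 0.179 mA.

I_D = 0.179 mA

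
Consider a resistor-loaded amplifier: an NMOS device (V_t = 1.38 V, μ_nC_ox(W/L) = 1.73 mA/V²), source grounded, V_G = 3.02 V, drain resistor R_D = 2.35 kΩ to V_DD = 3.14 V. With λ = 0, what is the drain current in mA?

V_GS = V_G = 3.02 V, so V_ov = 3.02 − 1.38 = 1.64 V.
Assume saturation: I_D = ½ k_n V_ov² = 0.5 × 1.73 × 1.64² = 2.33 mA, giving V_DS = V_DD − I_D R_D = 3.14 − 2.33 × 2.35 = -2.33 V.
But -2.33 V < V_ov = 1.64 V, so the device is actually in triode.
In triode I_D = k_n[V_ov V_DS − ½ V_DS²] and I_D = (V_DD − V_DS)/R_D. Equating: 2.03 V_DS² − 7.667 V_DS + 3.14 = 0, giving V_DS = 0.467 V (the root below V_ov).
I_D = (3.14 − 0.467) / 2.35 = 1.14 mA.

I_D = 1.14 mA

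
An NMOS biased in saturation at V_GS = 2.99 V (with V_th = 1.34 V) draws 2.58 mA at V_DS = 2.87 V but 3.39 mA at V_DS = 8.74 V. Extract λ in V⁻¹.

λ = 0.0632 V⁻¹

With V_GS fixed, I_D ∝ (1 + λ V_DS) in saturation, so I_D2/I_D1 = (1 + λ V_DS2)/(1 + λ V_DS1).
3.39/2.58 = 1.314 = (1 + 8.74 λ)/(1 + 2.87 λ).
Solving: λ (I_D1 V_DS2 − I_D2 V_DS1) = I_D2 − I_D1, so λ = (3.39 − 2.58) / (2.58 × 8.74 − 3.39 × 2.87) = 0.81 / 12.8 = 0.0632 V⁻¹.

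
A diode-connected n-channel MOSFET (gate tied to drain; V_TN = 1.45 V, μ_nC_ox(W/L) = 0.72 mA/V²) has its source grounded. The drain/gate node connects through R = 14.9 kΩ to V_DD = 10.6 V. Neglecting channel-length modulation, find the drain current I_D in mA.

I_D = 0.532 mA

With gate tied to drain, V_GS = V_DS ≥ V_GS − V_TN, so the device is in saturation.
KCL at the drain: ½ k_n (V_GS − V_TN)² = (V_DD − V_GS)/R.
Let x = V_GS − 1.45. Then 5.36 x² + x − 9.15 = 0, giving x = 1.22 V (positive root), so V_GS = 2.67 V.
I_D = (V_DD − V_GS)/R = (10.6 − 2.67) / 14.9 = 0.532 mA.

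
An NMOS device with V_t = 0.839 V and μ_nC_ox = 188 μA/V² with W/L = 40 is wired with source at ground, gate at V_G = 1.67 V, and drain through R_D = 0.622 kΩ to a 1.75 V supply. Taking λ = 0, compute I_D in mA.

I_D = 2.08 mA

V_GS = V_G = 1.67 V, so V_ov = 1.67 − 0.839 = 0.831 V.
k_n = μ_nC_ox · (W/L) = 7.52 mA/V².
Assume saturation: I_D = ½ k_n V_ov² = 0.5 × 7.52 × 0.831² = 2.6 mA, giving V_DS = V_DD − I_D R_D = 1.75 − 2.6 × 0.622 = 0.135 V.
But 0.135 V < V_ov = 0.831 V, so the device is actually in triode.
In triode I_D = k_n[V_ov V_DS − ½ V_DS²] and I_D = (V_DD − V_DS)/R_D. Equating: 2.34 V_DS² − 4.887 V_DS + 1.75 = 0, giving V_DS = 0.459 V (the root below V_ov).
I_D = (1.75 − 0.459) / 0.622 = 2.08 mA.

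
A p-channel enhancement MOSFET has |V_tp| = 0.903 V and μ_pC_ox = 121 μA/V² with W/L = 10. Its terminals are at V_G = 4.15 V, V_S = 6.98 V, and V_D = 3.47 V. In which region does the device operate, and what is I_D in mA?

V_SG = V_S − V_G = 6.98 − 4.15 = 2.83 V; V_SD = V_S − V_D = 6.98 − 3.47 = 3.51 V.
k_p = μ_pC_ox · (W/L) = 1.21 mA/V².
V_ov = V_SG − |V_tp| = 2.83 − 0.903 = 1.93 V.
Since V_SD = 3.51 V ≥ V_ov = 1.93 V, the device is in saturation.
I_D = ½ k_p V_ov² = 0.5 × 1.21 × 1.93² = 2.25 mA.

Saturation; I_D = 2.25 mA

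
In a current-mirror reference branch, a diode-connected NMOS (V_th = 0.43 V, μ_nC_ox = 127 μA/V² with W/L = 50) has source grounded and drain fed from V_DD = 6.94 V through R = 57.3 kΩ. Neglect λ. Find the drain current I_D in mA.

I_D = 0.110 mA

With gate tied to drain, V_GS = V_DS ≥ V_GS − V_th, so the device is in saturation.
k_n = μ_nC_ox · (W/L) = 6.35 mA/V².
KCL at the drain: ½ k_n (V_GS − V_th)² = (V_DD − V_GS)/R.
Let x = V_GS − 0.43. Then 182 x² + x − 6.51 = 0, giving x = 0.186 V (positive root), so V_GS = 0.616 V.
I_D = (V_DD − V_GS)/R = (6.94 − 0.616) / 57.3 = 0.11 mA.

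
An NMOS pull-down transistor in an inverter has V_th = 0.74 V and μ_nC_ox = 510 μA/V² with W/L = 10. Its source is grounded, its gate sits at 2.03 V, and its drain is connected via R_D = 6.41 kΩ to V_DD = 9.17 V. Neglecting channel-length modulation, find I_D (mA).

I_D = 1.39 mA

V_GS = V_G = 2.03 V, so V_ov = 2.03 − 0.74 = 1.29 V.
k_n = μ_nC_ox · (W/L) = 5.1 mA/V².
Assume saturation: I_D = ½ k_n V_ov² = 0.5 × 5.1 × 1.29² = 4.24 mA, giving V_DS = V_DD − I_D R_D = 9.17 − 4.24 × 6.41 = -18 V.
But -18 V < V_ov = 1.29 V, so the device is actually in triode.
In triode I_D = k_n[V_ov V_DS − ½ V_DS²] and I_D = (V_DD − V_DS)/R_D. Equating: 16.3 V_DS² − 43.17 V_DS + 9.17 = 0, giving V_DS = 0.233 V (the root below V_ov).
I_D = (9.17 − 0.233) / 6.41 = 1.39 mA.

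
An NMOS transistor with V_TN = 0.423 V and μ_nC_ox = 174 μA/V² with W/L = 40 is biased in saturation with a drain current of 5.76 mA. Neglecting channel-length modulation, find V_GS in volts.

k_n = μ_nC_ox · (W/L) = 6.96 mA/V².
In saturation I_D = ½ k_n (V_GS − V_TN)², so V_GS − V_TN = √(2 I_D / k_n) = √(2 × 5.76 / 6.96) = 1.29 V.
V_GS = 0.423 + 1.29 = 1.71 V.

V_GS = 1.71 V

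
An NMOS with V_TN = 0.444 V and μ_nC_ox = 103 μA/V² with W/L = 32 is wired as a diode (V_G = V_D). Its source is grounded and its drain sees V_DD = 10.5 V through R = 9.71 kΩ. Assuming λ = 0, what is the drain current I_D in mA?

With gate tied to drain, V_GS = V_DS ≥ V_GS − V_TN, so the device is in saturation.
k_n = μ_nC_ox · (W/L) = 3.296 mA/V².
KCL at the drain: ½ k_n (V_GS − V_TN)² = (V_DD − V_GS)/R.
Let x = V_GS − 0.444. Then 16 x² + x − 10.06 = 0, giving x = 0.762 V (positive root), so V_GS = 1.21 V.
I_D = (V_DD − V_GS)/R = (10.5 − 1.21) / 9.71 = 0.957 mA.

I_D = 0.957 mA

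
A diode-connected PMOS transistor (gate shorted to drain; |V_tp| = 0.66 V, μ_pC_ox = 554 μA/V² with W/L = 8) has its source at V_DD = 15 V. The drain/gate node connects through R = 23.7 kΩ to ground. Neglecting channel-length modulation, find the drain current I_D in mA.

With gate tied to drain, V_SG = V_SD ≥ V_SG − |V_tp|, so the device is in saturation.
k_p = μ_pC_ox · (W/L) = 4.432 mA/V².
KCL at the drain: ½ k_p (V_SG − |V_tp|)² = (V_DD − V_SG)/R.
Let x = V_SG − 0.66. Then 52.5 x² + x − 14.34 = 0, giving x = 0.513 V (positive root), so V_SG = 1.17 V.
I_D = (V_DD − V_SG)/R = (15 − 1.17) / 23.7 = 0.583 mA.

I_D = 0.583 mA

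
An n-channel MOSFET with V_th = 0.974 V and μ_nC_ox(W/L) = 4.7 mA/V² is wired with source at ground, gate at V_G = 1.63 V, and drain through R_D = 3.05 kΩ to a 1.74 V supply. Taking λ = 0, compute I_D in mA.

I_D = 0.507 mA

V_GS = V_G = 1.63 V, so V_ov = 1.63 − 0.974 = 0.656 V.
Assume saturation: I_D = ½ k_n V_ov² = 0.5 × 4.7 × 0.656² = 1.01 mA, giving V_DS = V_DD − I_D R_D = 1.74 − 1.01 × 3.05 = -1.34 V.
But -1.34 V < V_ov = 0.656 V, so the device is actually in triode.
In triode I_D = k_n[V_ov V_DS − ½ V_DS²] and I_D = (V_DD − V_DS)/R_D. Equating: 7.17 V_DS² − 10.4 V_DS + 1.74 = 0, giving V_DS = 0.193 V (the root below V_ov).
I_D = (1.74 − 0.193) / 3.05 = 0.507 mA.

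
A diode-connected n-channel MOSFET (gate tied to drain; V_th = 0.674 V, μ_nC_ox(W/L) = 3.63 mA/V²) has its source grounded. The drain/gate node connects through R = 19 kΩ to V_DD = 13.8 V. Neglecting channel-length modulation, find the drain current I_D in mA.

I_D = 0.659 mA

With gate tied to drain, V_GS = V_DS ≥ V_GS − V_th, so the device is in saturation.
KCL at the drain: ½ k_n (V_GS − V_th)² = (V_DD − V_GS)/R.
Let x = V_GS − 0.674. Then 34.5 x² + x − 13.13 = 0, giving x = 0.603 V (positive root), so V_GS = 1.28 V.
I_D = (V_DD − V_GS)/R = (13.8 − 1.28) / 19 = 0.659 mA.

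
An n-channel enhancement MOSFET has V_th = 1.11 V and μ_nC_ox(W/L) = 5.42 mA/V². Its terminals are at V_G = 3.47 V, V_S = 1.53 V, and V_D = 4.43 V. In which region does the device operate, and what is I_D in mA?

V_GS = V_G − V_S = 3.47 − 1.53 = 1.94 V; V_DS = V_D − V_S = 4.43 − 1.53 = 2.9 V.
V_ov = V_GS − V_th = 1.94 − 1.11 = 0.83 V.
Since V_DS = 2.9 V ≥ V_ov = 0.83 V, the device is in saturation.
I_D = ½ k_n V_ov² = 0.5 × 5.42 × 0.83² = 1.87 mA.

Saturation; I_D = 1.87 mA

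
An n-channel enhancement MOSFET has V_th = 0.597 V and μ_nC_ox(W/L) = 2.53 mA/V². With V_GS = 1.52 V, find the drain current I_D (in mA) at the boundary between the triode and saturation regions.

At the boundary V_DS = V_ov = V_GS − V_th = 1.52 − 0.597 = 0.923 V.
I_D = ½ k_n V_ov² = 0.5 × 2.53 × 0.923² = 1.08 mA.

I_D = 1.08 mA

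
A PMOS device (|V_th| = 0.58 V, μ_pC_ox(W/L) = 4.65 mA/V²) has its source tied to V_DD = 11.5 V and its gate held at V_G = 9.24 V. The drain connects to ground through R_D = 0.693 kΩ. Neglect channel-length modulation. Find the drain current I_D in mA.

V_SG = V_DD − V_G = 11.5 − 9.24 = 2.26 V, so V_ov = 2.26 − 0.58 = 1.68 V.
Assume saturation: I_D = ½ k_p V_ov² = 0.5 × 4.65 × 1.68² = 6.56 mA, giving V_SD = V_DD − I_D R_D = 11.5 − 6.56 × 0.693 = 6.95 V.
V_SD = 6.95 V ≥ V_ov = 1.68 V, confirming saturation.

I_D = 6.56 mA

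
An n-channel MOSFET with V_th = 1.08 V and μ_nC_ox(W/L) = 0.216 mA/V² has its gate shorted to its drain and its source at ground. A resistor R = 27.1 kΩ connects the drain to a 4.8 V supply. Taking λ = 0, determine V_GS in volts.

V_GS = 2.05 V

With gate tied to drain, V_GS = V_DS ≥ V_GS − V_th, so the device is in saturation.
KCL at the drain: ½ k_n (V_GS − V_th)² = (V_DD − V_GS)/R.
Let x = V_GS − 1.08. Then 2.93 x² + x − 3.72 = 0, giving x = 0.969 V (positive root), so V_GS = 2.05 V.
I_D = (V_DD − V_GS)/R = (4.8 − 2.05) / 27.1 = 0.101 mA.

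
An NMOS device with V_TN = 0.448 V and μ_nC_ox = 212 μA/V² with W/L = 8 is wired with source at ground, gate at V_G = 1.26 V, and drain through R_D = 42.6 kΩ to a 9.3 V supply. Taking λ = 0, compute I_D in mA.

V_GS = V_G = 1.26 V, so V_ov = 1.26 − 0.448 = 0.812 V.
k_n = μ_nC_ox · (W/L) = 1.696 mA/V².
Assume saturation: I_D = ½ k_n V_ov² = 0.5 × 1.696 × 0.812² = 0.559 mA, giving V_DS = V_DD − I_D R_D = 9.3 − 0.559 × 42.6 = -14.5 V.
But -14.5 V < V_ov = 0.812 V, so the device is actually in triode.
In triode I_D = k_n[V_ov V_DS − ½ V_DS²] and I_D = (V_DD − V_DS)/R_D. Equating: 36.1 V_DS² − 59.67 V_DS + 9.3 = 0, giving V_DS = 0.174 V (the root below V_ov).
I_D = (9.3 − 0.174) / 42.6 = 0.214 mA.

I_D = 0.214 mA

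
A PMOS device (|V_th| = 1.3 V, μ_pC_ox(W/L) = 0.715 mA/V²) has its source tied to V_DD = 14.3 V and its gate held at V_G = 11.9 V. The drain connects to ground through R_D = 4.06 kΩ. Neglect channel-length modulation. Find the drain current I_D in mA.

I_D = 0.433 mA

V_SG = V_DD − V_G = 14.3 − 11.9 = 2.4 V, so V_ov = 2.4 − 1.3 = 1.1 V.
Assume saturation: I_D = ½ k_p V_ov² = 0.5 × 0.715 × 1.1² = 0.433 mA, giving V_SD = V_DD − I_D R_D = 14.3 − 0.433 × 4.06 = 12.5 V.
V_SD = 12.5 V ≥ V_ov = 1.1 V, confirming saturation.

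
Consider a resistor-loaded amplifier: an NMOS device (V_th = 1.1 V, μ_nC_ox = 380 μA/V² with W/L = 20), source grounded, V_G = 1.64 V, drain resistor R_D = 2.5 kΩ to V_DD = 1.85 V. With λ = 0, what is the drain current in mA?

V_GS = V_G = 1.64 V, so V_ov = 1.64 − 1.1 = 0.54 V.
k_n = μ_nC_ox · (W/L) = 7.6 mA/V².
Assume saturation: I_D = ½ k_n V_ov² = 0.5 × 7.6 × 0.54² = 1.11 mA, giving V_DS = V_DD − I_D R_D = 1.85 − 1.11 × 2.5 = -0.92 V.
But -0.92 V < V_ov = 0.54 V, so the device is actually in triode.
In triode I_D = k_n[V_ov V_DS − ½ V_DS²] and I_D = (V_DD − V_DS)/R_D. Equating: 9.5 V_DS² − 11.26 V_DS + 1.85 = 0, giving V_DS = 0.197 V (the root below V_ov).
I_D = (1.85 − 0.197) / 2.5 = 0.661 mA.

I_D = 0.661 mA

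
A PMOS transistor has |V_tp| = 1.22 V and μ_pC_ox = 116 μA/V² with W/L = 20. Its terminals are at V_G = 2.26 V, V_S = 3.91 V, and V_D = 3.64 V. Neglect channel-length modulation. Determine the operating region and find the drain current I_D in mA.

V_SG = V_S − V_G = 3.91 − 2.26 = 1.65 V; V_SD = V_S − V_D = 3.91 − 3.64 = 0.27 V.
k_p = μ_pC_ox · (W/L) = 2.32 mA/V².
V_ov = V_SG − |V_tp| = 1.65 − 1.22 = 0.43 V.
Since V_SD = 0.27 V < V_ov = 0.43 V, the device is in the triode region.
I_D = k_p [V_ov · V_SD − ½ V_SD²] = 2.32 × [0.43 × 0.27 − 0.5 × 0.27²] = 0.185 mA.

Triode; I_D = 0.185 mA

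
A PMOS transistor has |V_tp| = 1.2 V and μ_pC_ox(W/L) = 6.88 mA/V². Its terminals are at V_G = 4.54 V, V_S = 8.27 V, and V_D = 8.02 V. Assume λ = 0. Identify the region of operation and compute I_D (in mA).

V_SG = V_S − V_G = 8.27 − 4.54 = 3.73 V; V_SD = V_S − V_D = 8.27 − 8.02 = 0.25 V.
V_ov = V_SG − |V_tp| = 3.73 − 1.2 = 2.53 V.
Since V_SD = 0.25 V < V_ov = 2.53 V, the device is in the triode region.
I_D = k_p [V_ov · V_SD − ½ V_SD²] = 6.88 × [2.53 × 0.25 − 0.5 × 0.25²] = 4.14 mA.

Triode; I_D = 4.14 mA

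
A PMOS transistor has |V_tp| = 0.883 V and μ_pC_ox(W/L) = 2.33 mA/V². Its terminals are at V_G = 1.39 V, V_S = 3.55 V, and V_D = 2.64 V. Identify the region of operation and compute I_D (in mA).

V_SG = V_S − V_G = 3.55 − 1.39 = 2.16 V; V_SD = V_S − V_D = 3.55 − 2.64 = 0.91 V.
V_ov = V_SG − |V_tp| = 2.16 − 0.883 = 1.28 V.
Since V_SD = 0.91 V < V_ov = 1.28 V, the device is in the triode region.
I_D = k_p [V_ov · V_SD − ½ V_SD²] = 2.33 × [1.28 × 0.91 − 0.5 × 0.91²] = 1.74 mA.

Triode; I_D = 1.74 mA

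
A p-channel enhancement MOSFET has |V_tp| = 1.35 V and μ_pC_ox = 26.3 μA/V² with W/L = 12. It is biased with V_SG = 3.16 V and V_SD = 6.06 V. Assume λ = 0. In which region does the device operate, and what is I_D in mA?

Saturation; I_D = 0.517 mA

k_p = μ_pC_ox · (W/L) = 0.3156 mA/V².
V_ov = V_SG − |V_tp| = 3.16 − 1.35 = 1.81 V.
Since V_SD = 6.06 V ≥ V_ov = 1.81 V, the device is in saturation.
I_D = ½ k_p V_ov² = 0.5 × 0.3156 × 1.81² = 0.517 mA.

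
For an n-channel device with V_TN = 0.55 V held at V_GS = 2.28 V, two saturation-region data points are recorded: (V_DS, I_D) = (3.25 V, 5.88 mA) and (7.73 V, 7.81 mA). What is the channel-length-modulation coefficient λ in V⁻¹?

λ = 0.0962 V⁻¹

With V_GS fixed, I_D ∝ (1 + λ V_DS) in saturation, so I_D2/I_D1 = (1 + λ V_DS2)/(1 + λ V_DS1).
7.81/5.88 = 1.328 = (1 + 7.73 λ)/(1 + 3.25 λ).
Solving: λ (I_D1 V_DS2 − I_D2 V_DS1) = I_D2 − I_D1, so λ = (7.81 − 5.88) / (5.88 × 7.73 − 7.81 × 3.25) = 1.93 / 20.1 = 0.0962 V⁻¹.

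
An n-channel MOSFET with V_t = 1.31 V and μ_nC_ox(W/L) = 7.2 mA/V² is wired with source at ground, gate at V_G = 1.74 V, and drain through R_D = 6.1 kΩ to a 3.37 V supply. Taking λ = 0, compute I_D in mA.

I_D = 0.515 mA

V_GS = V_G = 1.74 V, so V_ov = 1.74 − 1.31 = 0.43 V.
Assume saturation: I_D = ½ k_n V_ov² = 0.5 × 7.2 × 0.43² = 0.666 mA, giving V_DS = V_DD − I_D R_D = 3.37 − 0.666 × 6.1 = -0.69 V.
But -0.69 V < V_ov = 0.43 V, so the device is actually in triode.
In triode I_D = k_n[V_ov V_DS − ½ V_DS²] and I_D = (V_DD − V_DS)/R_D. Equating: 22 V_DS² − 19.89 V_DS + 3.37 = 0, giving V_DS = 0.226 V (the root below V_ov).
I_D = (3.37 − 0.226) / 6.1 = 0.515 mA.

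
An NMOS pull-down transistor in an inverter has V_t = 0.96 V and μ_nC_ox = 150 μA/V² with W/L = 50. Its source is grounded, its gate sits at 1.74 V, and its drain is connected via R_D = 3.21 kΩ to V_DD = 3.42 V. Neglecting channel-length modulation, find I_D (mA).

I_D = 1.00 mA

V_GS = V_G = 1.74 V, so V_ov = 1.74 − 0.96 = 0.78 V.
k_n = μ_nC_ox · (W/L) = 7.5 mA/V².
Assume saturation: I_D = ½ k_n V_ov² = 0.5 × 7.5 × 0.78² = 2.28 mA, giving V_DS = V_DD − I_D R_D = 3.42 − 2.28 × 3.21 = -3.9 V.
But -3.9 V < V_ov = 0.78 V, so the device is actually in triode.
In triode I_D = k_n[V_ov V_DS − ½ V_DS²] and I_D = (V_DD − V_DS)/R_D. Equating: 12 V_DS² − 19.78 V_DS + 3.42 = 0, giving V_DS = 0.196 V (the root below V_ov).
I_D = (3.42 − 0.196) / 3.21 = 1 mA.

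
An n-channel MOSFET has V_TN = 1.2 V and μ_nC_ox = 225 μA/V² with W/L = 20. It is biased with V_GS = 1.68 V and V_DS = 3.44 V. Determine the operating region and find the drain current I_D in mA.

k_n = μ_nC_ox · (W/L) = 4.5 mA/V².
V_ov = V_GS − V_TN = 1.68 − 1.2 = 0.48 V.
Since V_DS = 3.44 V ≥ V_ov = 0.48 V, the device is in saturation.
I_D = ½ k_n V_ov² = 0.5 × 4.5 × 0.48² = 0.518 mA.

Saturation; I_D = 0.518 mA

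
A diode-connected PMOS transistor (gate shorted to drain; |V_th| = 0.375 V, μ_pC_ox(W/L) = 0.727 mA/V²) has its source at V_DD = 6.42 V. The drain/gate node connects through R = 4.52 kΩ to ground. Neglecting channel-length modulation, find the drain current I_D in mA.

With gate tied to drain, V_SG = V_SD ≥ V_SG − |V_th|, so the device is in saturation.
KCL at the drain: ½ k_p (V_SG − |V_th|)² = (V_DD − V_SG)/R.
Let x = V_SG − 0.375. Then 1.64 x² + x − 6.045 = 0, giving x = 1.64 V (positive root), so V_SG = 2.01 V.
I_D = (V_DD − V_SG)/R = (6.42 − 2.01) / 4.52 = 0.975 mA.

I_D = 0.975 mA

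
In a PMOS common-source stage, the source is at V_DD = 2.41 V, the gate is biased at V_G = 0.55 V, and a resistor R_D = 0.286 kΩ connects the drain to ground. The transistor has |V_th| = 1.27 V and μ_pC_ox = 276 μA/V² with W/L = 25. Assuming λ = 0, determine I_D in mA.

V_SG = V_DD − V_G = 2.41 − 0.55 = 1.86 V, so V_ov = 1.86 − 1.27 = 0.59 V.
k_p = μ_pC_ox · (W/L) = 6.9 mA/V².
Assume saturation: I_D = ½ k_p V_ov² = 0.5 × 6.9 × 0.59² = 1.2 mA, giving V_SD = V_DD − I_D R_D = 2.41 − 1.2 × 0.286 = 2.07 V.
V_SD = 2.07 V ≥ V_ov = 0.59 V, confirming saturation.

I_D = 1.20 mA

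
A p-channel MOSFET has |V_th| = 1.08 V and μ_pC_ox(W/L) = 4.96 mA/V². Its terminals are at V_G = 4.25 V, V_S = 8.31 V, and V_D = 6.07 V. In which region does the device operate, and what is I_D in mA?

V_SG = V_S − V_G = 8.31 − 4.25 = 4.06 V; V_SD = V_S − V_D = 8.31 − 6.07 = 2.24 V.
V_ov = V_SG − |V_th| = 4.06 − 1.08 = 2.98 V.
Since V_SD = 2.24 V < V_ov = 2.98 V, the device is in the triode region.
I_D = k_p [V_ov · V_SD − ½ V_SD²] = 4.96 × [2.98 × 2.24 − 0.5 × 2.24²] = 20.7 mA.

Triode; I_D = 20.7 mA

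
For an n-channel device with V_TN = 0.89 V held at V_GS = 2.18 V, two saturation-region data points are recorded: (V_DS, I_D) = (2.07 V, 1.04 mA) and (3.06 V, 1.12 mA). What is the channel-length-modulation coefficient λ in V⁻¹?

With V_GS fixed, I_D ∝ (1 + λ V_DS) in saturation, so I_D2/I_D1 = (1 + λ V_DS2)/(1 + λ V_DS1).
1.12/1.04 = 1.077 = (1 + 3.06 λ)/(1 + 2.07 λ).
Solving: λ (I_D1 V_DS2 − I_D2 V_DS1) = I_D2 − I_D1, so λ = (1.12 − 1.04) / (1.04 × 3.06 − 1.12 × 2.07) = 0.08 / 0.864 = 0.0926 V⁻¹.

λ = 0.0926 V⁻¹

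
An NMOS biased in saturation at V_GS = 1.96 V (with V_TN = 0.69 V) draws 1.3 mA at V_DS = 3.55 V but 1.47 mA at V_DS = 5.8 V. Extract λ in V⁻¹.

λ = 0.0732 V⁻¹

With V_GS fixed, I_D ∝ (1 + λ V_DS) in saturation, so I_D2/I_D1 = (1 + λ V_DS2)/(1 + λ V_DS1).
1.47/1.3 = 1.131 = (1 + 5.8 λ)/(1 + 3.55 λ).
Solving: λ (I_D1 V_DS2 − I_D2 V_DS1) = I_D2 − I_D1, so λ = (1.47 − 1.3) / (1.3 × 5.8 − 1.47 × 3.55) = 0.17 / 2.32 = 0.0732 V⁻¹.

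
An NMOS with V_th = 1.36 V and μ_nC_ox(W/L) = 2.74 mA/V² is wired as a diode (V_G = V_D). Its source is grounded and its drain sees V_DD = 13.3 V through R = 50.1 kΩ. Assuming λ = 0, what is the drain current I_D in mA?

I_D = 0.230 mA

With gate tied to drain, V_GS = V_DS ≥ V_GS − V_th, so the device is in saturation.
KCL at the drain: ½ k_n (V_GS − V_th)² = (V_DD − V_GS)/R.
Let x = V_GS − 1.36. Then 68.6 x² + x − 11.94 = 0, giving x = 0.41 V (positive root), so V_GS = 1.77 V.
I_D = (V_DD − V_GS)/R = (13.3 − 1.77) / 50.1 = 0.23 mA.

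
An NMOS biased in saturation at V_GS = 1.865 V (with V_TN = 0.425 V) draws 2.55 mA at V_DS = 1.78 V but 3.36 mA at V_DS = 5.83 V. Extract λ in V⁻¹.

λ = 0.0912 V⁻¹

With V_GS fixed, I_D ∝ (1 + λ V_DS) in saturation, so I_D2/I_D1 = (1 + λ V_DS2)/(1 + λ V_DS1).
3.36/2.55 = 1.318 = (1 + 5.83 λ)/(1 + 1.78 λ).
Solving: λ (I_D1 V_DS2 − I_D2 V_DS1) = I_D2 − I_D1, so λ = (3.36 − 2.55) / (2.55 × 5.83 − 3.36 × 1.78) = 0.81 / 8.89 = 0.0912 V⁻¹.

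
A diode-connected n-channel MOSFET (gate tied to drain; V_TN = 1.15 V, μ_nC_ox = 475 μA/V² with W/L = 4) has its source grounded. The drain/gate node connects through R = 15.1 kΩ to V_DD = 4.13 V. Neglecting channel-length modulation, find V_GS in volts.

V_GS = 1.57 V

With gate tied to drain, V_GS = V_DS ≥ V_GS − V_TN, so the device is in saturation.
k_n = μ_nC_ox · (W/L) = 1.9 mA/V².
KCL at the drain: ½ k_n (V_GS − V_TN)² = (V_DD − V_GS)/R.
Let x = V_GS − 1.15. Then 14.3 x² + x − 2.98 = 0, giving x = 0.422 V (positive root), so V_GS = 1.57 V.
I_D = (V_DD − V_GS)/R = (4.13 − 1.57) / 15.1 = 0.169 mA.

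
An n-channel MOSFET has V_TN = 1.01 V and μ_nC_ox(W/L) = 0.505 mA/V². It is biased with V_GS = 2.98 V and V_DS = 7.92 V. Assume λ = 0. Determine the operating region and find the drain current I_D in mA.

Saturation; I_D = 0.980 mA

V_ov = V_GS − V_TN = 2.98 − 1.01 = 1.97 V.
Since V_DS = 7.92 V ≥ V_ov = 1.97 V, the device is in saturation.
I_D = ½ k_n V_ov² = 0.5 × 0.505 × 1.97² = 0.98 mA.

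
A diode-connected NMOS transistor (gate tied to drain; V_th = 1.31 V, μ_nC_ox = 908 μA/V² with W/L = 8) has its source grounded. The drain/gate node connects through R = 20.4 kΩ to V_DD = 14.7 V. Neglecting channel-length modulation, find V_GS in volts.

V_GS = 1.73 V

With gate tied to drain, V_GS = V_DS ≥ V_GS − V_th, so the device is in saturation.
k_n = μ_nC_ox · (W/L) = 7.264 mA/V².
KCL at the drain: ½ k_n (V_GS − V_th)² = (V_DD − V_GS)/R.
Let x = V_GS − 1.31. Then 74.1 x² + x − 13.39 = 0, giving x = 0.418 V (positive root), so V_GS = 1.73 V.
I_D = (V_DD − V_GS)/R = (14.7 − 1.73) / 20.4 = 0.636 mA.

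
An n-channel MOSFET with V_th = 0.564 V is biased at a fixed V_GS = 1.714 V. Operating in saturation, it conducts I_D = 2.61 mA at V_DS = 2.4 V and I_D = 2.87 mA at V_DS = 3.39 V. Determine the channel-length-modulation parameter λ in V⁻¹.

λ = 0.133 V⁻¹

With V_GS fixed, I_D ∝ (1 + λ V_DS) in saturation, so I_D2/I_D1 = (1 + λ V_DS2)/(1 + λ V_DS1).
2.87/2.61 = 1.1 = (1 + 3.39 λ)/(1 + 2.4 λ).
Solving: λ (I_D1 V_DS2 − I_D2 V_DS1) = I_D2 − I_D1, so λ = (2.87 − 2.61) / (2.61 × 3.39 − 2.87 × 2.4) = 0.26 / 1.96 = 0.133 V⁻¹.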